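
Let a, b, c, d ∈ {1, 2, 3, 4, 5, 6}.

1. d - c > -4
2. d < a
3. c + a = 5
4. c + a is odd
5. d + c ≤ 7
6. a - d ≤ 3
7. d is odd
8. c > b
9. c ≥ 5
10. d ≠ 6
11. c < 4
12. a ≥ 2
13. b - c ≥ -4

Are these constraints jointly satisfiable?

From constraint 9: c ≥ 5. From constraint 12: a ≥ 2. Hence c + a ≥ 7. But constraint 3 requires c + a = 5, and 5 < 7. Contradiction.

Unsatisfiable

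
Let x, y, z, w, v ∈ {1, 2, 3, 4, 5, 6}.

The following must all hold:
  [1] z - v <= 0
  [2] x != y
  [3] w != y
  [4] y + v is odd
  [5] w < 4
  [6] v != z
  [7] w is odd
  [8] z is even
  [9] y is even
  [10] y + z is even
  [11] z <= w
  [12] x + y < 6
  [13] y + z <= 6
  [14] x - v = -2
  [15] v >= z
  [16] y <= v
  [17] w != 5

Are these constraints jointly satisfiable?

Satisfiable

The assignment x = 1, y = 2, z = 2, w = 3, v = 3 works:
  constraint 1 holds since z - v = -1.
  constraint 12 holds since x + y = 3.
The rest check out directly.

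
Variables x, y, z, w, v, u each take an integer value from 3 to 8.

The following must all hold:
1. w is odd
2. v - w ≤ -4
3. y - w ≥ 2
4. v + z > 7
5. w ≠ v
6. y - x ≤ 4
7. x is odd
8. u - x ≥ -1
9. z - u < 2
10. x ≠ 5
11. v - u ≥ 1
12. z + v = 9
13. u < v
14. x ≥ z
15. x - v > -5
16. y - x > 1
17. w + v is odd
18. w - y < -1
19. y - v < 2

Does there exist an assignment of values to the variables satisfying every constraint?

Constraints 2, 3, 6, 8, and 11 give x − y ≥ -4, y − w ≥ 2, w − v ≥ 4, v − u ≥ 1, u − x ≥ -1.
Adding all 5 inequalities: the left sides telescope to 0, and the right sides sum to (-4) + 2 + 4 + 1 + (-1) = 2. So 0 ≥ 2, which is false.

Unsatisfiable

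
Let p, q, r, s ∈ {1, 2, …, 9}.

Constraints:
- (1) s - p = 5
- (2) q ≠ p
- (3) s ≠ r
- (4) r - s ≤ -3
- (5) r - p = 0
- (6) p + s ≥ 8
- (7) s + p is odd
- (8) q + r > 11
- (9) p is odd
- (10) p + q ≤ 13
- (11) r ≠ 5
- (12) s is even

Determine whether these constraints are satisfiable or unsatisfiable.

Satisfiable

Setting (p, q, r, s) = (3, 9, 3, 8) satisfies everything: constraint 1: s - p = 5; constraint 4: r - s = -5, and the others follow.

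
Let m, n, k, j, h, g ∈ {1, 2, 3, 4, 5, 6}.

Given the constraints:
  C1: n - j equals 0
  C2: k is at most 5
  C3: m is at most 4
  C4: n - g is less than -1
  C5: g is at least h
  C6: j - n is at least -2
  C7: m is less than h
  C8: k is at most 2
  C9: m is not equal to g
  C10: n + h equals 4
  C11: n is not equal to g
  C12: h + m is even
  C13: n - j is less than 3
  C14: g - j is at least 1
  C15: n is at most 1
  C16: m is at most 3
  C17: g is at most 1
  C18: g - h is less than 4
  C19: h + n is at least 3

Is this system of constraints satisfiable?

From constraints 5 and 17: h ≤ g ≤ 1. From constraint 15: n ≤ 1. Hence h + n ≤ 2. But constraint 19 requires h + n ≥ 3, and 3 > 2. Contradiction.

Unsatisfiable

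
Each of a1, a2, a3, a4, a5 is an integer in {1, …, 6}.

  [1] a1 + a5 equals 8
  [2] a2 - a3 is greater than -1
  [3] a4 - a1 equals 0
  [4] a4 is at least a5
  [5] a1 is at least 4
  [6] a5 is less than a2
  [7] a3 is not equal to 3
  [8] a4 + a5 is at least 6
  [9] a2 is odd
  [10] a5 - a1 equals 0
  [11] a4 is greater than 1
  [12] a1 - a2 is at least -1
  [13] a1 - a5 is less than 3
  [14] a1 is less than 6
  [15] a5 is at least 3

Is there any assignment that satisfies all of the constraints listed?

Try a1 = 4, a2 = 5, a3 = 4, a4 = 4, a5 = 4.
Check constraint 1: a1 + a5 = 8; constraint 2: a2 - a3 = 1; constraint 3: a4 - a1 = 0. The remaining constraints are straightforward to verify.

Satisfiable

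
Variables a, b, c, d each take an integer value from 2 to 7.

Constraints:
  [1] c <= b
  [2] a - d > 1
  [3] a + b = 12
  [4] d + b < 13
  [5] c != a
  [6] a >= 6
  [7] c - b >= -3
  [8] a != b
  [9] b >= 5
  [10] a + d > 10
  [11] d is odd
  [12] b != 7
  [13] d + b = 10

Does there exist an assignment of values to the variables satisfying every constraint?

One satisfying assignment is a = 7, b = 5, c = 2, d = 5.
For the less obvious constraints — constraint 2: a - d = 2; constraint 3: a + b = 12; constraint 4: d + b = 10 — and the others hold by inspection.

Satisfiable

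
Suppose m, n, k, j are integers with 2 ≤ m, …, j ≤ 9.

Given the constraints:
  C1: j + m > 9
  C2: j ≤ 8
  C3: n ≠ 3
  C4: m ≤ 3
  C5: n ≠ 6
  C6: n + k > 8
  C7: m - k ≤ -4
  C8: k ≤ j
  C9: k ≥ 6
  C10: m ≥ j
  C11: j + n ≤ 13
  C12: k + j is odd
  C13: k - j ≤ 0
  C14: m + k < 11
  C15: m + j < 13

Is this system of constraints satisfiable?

Unsatisfiable

From constraints 8 and 9: j ≥ k and k ≥ 6, so j ≥ 6. From constraints 4 and 10: j ≤ m and m ≤ 3, so j ≤ 3. But 3 < 6, so no value of j works.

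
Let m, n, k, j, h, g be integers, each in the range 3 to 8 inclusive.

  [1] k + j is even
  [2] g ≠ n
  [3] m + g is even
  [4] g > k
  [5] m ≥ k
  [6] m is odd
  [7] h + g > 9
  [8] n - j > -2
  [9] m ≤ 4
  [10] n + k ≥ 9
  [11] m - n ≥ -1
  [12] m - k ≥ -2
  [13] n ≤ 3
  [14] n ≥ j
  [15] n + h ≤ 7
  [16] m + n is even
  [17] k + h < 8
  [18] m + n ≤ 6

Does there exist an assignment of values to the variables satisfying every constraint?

From constraint 13: n ≤ 3. From constraints 5 and 9: k ≤ m ≤ 4. Hence n + k ≤ 7. But constraint 10 requires n + k ≥ 9, and 9 > 7. Contradiction.

Unsatisfiable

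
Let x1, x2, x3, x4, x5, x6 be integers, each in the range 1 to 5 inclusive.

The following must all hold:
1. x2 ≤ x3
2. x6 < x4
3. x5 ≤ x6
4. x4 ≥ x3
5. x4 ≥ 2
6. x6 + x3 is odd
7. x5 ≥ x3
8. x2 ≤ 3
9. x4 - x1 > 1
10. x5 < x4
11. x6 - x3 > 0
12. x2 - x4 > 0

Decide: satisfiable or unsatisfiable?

Constraints 1, 2, 3, 7, and 12 give x5 ≤ x6, x6 < x4, x4 < x2, x2 ≤ x3, x3 ≤ x5. Chaining: x5 ≤ x6 < x4 < x2 ≤ x3 ≤ x5, which forces x5 < x5 — impossible.

Unsatisfiable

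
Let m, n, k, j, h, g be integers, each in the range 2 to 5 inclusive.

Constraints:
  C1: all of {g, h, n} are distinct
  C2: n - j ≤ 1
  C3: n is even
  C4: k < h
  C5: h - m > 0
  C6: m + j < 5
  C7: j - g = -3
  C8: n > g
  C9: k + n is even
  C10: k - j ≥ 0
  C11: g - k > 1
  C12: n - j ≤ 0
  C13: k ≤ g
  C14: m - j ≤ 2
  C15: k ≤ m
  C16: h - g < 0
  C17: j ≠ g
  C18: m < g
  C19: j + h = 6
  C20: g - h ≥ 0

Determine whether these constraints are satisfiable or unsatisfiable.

Unsatisfiable

Constraints 4, 8, 10, 12, and 16 give n ≤ j, j ≤ k, k < h, h < g, g < n. Chaining: n ≤ j ≤ k < h < g < n, which forces n < n — impossible.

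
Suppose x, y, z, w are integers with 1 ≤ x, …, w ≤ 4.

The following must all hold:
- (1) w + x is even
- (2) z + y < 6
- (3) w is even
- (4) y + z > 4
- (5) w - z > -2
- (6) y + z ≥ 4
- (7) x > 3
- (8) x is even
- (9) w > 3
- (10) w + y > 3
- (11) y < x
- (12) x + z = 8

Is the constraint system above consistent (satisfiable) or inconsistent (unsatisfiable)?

Satisfiable

One satisfying assignment is x = 4, y = 1, z = 4, w = 4.
For the less obvious constraints — constraint 2: z + y = 5; constraint 4: y + z = 5; constraint 5: w - z = 0 — and the others hold by inspection.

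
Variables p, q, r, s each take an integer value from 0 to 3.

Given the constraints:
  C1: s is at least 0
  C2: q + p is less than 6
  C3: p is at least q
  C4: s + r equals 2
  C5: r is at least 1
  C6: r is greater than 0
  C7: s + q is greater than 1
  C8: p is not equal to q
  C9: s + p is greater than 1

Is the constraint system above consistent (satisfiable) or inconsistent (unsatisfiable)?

Satisfiable

Take p = 2, q = 1, r = 1, s = 1. Then constraint 2: q + p = 3; constraint 4: s + r = 2; constraint 7: s + q = 2, and every other listed constraint is also met.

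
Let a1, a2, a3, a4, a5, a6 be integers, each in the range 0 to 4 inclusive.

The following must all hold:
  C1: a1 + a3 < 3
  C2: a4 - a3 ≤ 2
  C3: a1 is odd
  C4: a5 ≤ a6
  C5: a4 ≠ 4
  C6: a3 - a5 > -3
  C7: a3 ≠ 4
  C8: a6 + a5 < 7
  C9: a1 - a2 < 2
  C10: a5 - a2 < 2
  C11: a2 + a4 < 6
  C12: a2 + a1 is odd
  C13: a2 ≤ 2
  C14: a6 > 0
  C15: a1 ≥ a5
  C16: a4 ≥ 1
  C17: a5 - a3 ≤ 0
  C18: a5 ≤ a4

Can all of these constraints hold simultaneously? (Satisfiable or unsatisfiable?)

Try a1 = 1, a2 = 2, a3 = 1, a4 = 1, a5 = 1, a6 = 4.
Check constraint 1: a1 + a3 = 2; constraint 2: a4 - a3 = 0. The remaining constraints are straightforward to verify.

Satisfiable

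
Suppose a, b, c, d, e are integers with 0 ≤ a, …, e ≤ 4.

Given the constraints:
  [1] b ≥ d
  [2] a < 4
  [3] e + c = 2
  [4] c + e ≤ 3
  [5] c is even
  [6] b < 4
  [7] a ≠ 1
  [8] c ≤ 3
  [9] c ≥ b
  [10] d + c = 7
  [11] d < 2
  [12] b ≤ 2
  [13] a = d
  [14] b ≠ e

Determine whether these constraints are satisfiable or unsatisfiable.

Unsatisfiable

From constraints 1 and 12: d ≤ b ≤ 2. From constraint 8: c ≤ 3. Hence d + c ≤ 5. But constraint 10 requires d + c = 7, and 7 > 5. Contradiction.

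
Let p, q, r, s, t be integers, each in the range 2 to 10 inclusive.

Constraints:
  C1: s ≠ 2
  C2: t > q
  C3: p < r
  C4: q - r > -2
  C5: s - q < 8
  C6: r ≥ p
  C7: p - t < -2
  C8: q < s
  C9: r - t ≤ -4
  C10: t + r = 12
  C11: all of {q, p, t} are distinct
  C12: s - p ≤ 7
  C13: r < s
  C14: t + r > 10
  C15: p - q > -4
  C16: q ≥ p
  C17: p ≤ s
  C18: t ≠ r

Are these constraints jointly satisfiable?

Satisfiable

Setting (p, q, r, s, t) = (3, 5, 4, 10, 8) satisfies everything: constraint 4: q - r = 1; constraint 5: s - q = 5; constraint 7: p - t = -5, and the others follow.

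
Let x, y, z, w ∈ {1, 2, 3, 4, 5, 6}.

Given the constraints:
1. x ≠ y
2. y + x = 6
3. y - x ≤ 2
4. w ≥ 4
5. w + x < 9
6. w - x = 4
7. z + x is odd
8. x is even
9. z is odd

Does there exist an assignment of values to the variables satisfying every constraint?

Satisfiable

Take x = 2, y = 4, z = 1, w = 6. Then constraint 2: y + x = 6; constraint 3: y - x = 2; constraint 5: w + x = 8, and every other listed constraint is also met.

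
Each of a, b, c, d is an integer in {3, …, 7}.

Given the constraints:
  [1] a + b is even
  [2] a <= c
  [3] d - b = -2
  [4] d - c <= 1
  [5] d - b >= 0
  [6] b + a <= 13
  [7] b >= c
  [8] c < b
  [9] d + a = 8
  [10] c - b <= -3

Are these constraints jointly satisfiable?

Unsatisfiable

Constraints 4, 5, and 10 give b − c ≥ 3, c − d ≥ -1, d − b ≥ 0.
Adding all 3 inequalities: the left sides telescope to 0, and the right sides sum to 3 + (-1) + 0 = 2. So 0 ≥ 2, which is false.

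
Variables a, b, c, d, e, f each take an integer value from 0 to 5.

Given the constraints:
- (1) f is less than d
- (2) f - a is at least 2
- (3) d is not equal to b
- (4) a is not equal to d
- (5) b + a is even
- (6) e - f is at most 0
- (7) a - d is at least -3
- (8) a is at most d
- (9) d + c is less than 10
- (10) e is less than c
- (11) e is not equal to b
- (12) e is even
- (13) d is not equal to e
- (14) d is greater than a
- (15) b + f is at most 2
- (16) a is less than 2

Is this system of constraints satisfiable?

Try a = 0, b = 0, c = 5, d = 3, e = 2, f = 2.
Check constraint 2: f - a = 2; constraint 6: e - f = 0; constraint 7: a - d = -3. The remaining constraints are straightforward to verify.

Satisfiable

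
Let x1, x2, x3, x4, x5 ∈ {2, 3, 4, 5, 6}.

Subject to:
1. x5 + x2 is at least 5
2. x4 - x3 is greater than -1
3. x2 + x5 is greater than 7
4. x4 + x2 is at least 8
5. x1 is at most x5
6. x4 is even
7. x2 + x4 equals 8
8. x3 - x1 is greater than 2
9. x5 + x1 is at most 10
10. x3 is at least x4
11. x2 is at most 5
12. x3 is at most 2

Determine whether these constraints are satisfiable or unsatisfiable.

From constraints 10 and 12: x4 ≤ x3 ≤ 2. From constraint 11: x2 ≤ 5. Hence x4 + x2 ≤ 7. But constraint 4 requires x4 + x2 ≥ 8, and 8 > 7. Contradiction.

Unsatisfiable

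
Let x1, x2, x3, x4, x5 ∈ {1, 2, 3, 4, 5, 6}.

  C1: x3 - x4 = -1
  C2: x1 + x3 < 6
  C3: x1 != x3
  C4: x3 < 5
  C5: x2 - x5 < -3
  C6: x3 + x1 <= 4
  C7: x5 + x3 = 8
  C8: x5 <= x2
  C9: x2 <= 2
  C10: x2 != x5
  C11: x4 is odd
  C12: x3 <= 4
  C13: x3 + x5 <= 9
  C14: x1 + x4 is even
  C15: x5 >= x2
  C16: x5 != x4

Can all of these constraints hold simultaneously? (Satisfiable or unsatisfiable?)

From constraints 8 and 9: x5 ≤ x2 ≤ 2. From constraint 12: x3 ≤ 4. Hence x5 + x3 ≤ 6. But constraint 7 requires x5 + x3 = 8, and 8 > 6. Contradiction.

Unsatisfiable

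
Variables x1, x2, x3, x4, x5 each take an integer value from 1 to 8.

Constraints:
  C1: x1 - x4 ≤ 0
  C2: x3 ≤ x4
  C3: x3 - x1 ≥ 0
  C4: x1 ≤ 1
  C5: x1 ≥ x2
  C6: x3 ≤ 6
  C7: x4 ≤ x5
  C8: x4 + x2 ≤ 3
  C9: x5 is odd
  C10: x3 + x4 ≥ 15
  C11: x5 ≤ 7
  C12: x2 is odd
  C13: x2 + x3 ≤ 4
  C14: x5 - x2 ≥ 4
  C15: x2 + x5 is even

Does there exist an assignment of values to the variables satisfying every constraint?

From constraint 6: x3 ≤ 6. From constraints 7 and 11: x4 ≤ x5 ≤ 7. Hence x3 + x4 ≤ 13. But constraint 10 requires x3 + x4 ≥ 15, and 15 > 13. Contradiction.

Unsatisfiable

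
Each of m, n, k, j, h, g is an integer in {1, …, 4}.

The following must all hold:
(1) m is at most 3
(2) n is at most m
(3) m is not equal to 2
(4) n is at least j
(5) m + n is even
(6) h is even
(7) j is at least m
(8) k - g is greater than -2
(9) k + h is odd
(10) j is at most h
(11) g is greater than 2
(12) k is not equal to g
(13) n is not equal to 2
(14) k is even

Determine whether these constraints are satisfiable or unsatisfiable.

Unsatisfiable

Constraint 14 makes k even and constraint 6 makes h even, so k + h must be even. Constraint 9 says k + h is odd — contradiction.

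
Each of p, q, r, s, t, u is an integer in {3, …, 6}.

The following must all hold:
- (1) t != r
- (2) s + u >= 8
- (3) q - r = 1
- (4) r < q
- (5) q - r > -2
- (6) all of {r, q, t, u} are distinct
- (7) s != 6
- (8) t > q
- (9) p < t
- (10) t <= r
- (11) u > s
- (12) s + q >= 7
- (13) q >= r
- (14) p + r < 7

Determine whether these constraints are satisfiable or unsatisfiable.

Constraints 4, 8, and 10 give r < q, q < t, t ≤ r. Chaining: r < q < t ≤ r, which forces r < r — impossible.

Unsatisfiable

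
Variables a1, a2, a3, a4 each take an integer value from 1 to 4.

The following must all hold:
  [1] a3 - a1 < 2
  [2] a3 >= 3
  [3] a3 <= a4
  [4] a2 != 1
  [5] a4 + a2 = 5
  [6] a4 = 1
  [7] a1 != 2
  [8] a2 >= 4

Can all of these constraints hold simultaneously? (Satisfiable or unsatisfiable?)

Unsatisfiable

From constraints 2 and 3: a4 ≥ a3 ≥ 3. From constraint 8: a2 ≥ 4. Hence a4 + a2 ≥ 7. But constraint 5 requires a4 + a2 = 5, and 5 < 7. Contradiction.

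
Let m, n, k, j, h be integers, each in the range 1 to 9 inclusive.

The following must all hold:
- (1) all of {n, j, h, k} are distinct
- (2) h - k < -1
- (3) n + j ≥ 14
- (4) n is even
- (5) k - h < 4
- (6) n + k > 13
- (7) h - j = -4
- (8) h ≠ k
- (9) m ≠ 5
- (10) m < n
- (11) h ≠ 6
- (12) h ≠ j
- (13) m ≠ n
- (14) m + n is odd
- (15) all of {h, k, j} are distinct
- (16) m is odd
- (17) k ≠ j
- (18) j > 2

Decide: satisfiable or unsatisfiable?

Satisfiable

The assignment m = 3, n = 6, k = 8, j = 9, h = 5 works:
  constraint 2 holds since h - k = -3.
  constraint 3 holds since n + j = 15.
  constraint 5 holds since k - h = 3.
The rest check out directly.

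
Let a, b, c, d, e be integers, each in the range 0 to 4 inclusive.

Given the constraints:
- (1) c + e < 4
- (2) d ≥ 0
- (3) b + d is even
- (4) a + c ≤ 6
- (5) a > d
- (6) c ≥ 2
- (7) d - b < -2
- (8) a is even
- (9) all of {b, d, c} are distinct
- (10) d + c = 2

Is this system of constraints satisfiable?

Satisfiable

Try a = 2, b = 4, c = 2, d = 0, e = 0.
Check constraint 1: c + e = 2; constraint 4: a + c = 4; constraint 7: d - b = -4. The remaining constraints are straightforward to verify.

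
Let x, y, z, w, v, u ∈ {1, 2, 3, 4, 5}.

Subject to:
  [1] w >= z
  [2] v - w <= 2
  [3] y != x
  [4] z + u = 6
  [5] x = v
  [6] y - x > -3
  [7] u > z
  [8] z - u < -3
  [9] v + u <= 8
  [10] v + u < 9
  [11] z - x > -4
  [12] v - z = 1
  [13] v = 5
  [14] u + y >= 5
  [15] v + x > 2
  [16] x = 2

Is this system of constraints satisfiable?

Constraint 16 fixes x = 2 and constraint 13 fixes v = 5, but constraint 5 requires x = v. Since 2 ≠ 5, contradiction.

Unsatisfiable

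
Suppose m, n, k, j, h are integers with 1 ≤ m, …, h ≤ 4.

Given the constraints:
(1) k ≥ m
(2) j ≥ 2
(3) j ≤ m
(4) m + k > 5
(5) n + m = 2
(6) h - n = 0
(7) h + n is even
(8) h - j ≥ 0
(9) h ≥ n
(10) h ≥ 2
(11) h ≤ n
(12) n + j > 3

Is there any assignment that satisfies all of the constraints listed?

Unsatisfiable

From constraints 10 and 11: n ≥ h ≥ 2. From constraints 2 and 3: m ≥ j ≥ 2. Hence n + m ≥ 4. But constraint 5 requires n + m = 2, and 2 < 4. Contradiction.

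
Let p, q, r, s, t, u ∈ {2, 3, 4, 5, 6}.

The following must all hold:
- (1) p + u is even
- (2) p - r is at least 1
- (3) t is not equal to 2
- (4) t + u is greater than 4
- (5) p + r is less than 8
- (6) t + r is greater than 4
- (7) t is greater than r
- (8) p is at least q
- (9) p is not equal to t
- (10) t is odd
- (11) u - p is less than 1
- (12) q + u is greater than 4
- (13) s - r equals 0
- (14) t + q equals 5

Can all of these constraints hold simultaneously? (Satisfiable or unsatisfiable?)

Satisfiable

Take p = 4, q = 2, r = 2, s = 2, t = 3, u = 4. Then constraint 2: p - r = 2; constraint 4: t + u = 7, and every other listed constraint is also met.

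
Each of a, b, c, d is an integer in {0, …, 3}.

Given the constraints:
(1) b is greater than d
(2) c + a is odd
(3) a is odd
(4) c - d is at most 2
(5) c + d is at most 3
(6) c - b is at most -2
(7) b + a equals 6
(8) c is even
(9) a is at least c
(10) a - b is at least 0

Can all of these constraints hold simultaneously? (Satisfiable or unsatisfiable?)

Take a = 3, b = 3, c = 0, d = 0. Then constraint 4: c - d = 0; constraint 5: c + d = 0; constraint 6: c - b = -3, and every other listed constraint is also met.

Satisfiable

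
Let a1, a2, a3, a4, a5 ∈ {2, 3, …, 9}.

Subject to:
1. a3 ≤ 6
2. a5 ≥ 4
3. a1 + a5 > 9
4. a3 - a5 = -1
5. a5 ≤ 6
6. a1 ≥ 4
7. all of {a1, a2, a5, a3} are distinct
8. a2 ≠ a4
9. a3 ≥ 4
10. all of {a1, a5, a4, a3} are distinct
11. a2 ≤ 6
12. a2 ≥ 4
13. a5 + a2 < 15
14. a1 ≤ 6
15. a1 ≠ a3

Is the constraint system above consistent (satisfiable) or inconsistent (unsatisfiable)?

Unsatisfiable

Constraints 1, 2, 5, 6, 9, 11, 12, and 14 confine each of a1, a2, a5, a3 to the 3 values {4, …, 6}.
Constraint 7 requires all 4 of them to be distinct, but only 3 values are available — impossible by the pigeonhole principle.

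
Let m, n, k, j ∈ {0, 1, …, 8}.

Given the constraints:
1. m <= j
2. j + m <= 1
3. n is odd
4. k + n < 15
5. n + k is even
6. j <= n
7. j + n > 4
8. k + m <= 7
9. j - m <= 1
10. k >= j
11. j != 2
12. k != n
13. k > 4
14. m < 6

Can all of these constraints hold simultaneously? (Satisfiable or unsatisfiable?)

Satisfiable

The assignment m = 0, n = 5, k = 7, j = 1 works:
  constraint 2 holds since j + m = 1.
  constraint 4 holds since k + n = 12.
The rest check out directly.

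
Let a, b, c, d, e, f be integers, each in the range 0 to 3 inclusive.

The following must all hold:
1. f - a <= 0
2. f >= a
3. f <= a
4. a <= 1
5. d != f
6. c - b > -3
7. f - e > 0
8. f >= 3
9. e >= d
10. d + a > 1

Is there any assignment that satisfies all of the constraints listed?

From constraint 8: f ≥ 3. From constraints 3 and 4: f ≤ a and a ≤ 1, so f ≤ 1. But 1 < 3, so no value of f works.

Unsatisfiable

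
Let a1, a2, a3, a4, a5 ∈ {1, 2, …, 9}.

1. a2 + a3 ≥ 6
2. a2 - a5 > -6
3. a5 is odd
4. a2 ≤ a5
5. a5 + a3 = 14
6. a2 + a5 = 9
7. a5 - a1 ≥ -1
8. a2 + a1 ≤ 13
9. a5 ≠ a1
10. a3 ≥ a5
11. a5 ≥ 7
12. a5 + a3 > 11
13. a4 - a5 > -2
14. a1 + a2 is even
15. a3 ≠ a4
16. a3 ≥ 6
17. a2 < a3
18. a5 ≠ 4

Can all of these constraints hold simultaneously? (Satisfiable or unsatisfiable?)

Satisfiable

Take a1 = 8, a2 = 2, a3 = 7, a4 = 8, a5 = 7. Then constraint 1: a2 + a3 = 9; constraint 2: a2 - a5 = -5, and every other listed constraint is also met.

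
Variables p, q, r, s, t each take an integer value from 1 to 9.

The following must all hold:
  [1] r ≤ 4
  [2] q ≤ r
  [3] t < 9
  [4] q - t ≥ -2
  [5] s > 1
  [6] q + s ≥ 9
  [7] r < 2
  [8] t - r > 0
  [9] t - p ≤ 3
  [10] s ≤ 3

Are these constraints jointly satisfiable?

Unsatisfiable

From constraints 1 and 2: q ≤ r ≤ 4. From constraint 10: s ≤ 3. Hence q + s ≤ 7. But constraint 6 requires q + s ≥ 9, and 9 > 7. Contradiction.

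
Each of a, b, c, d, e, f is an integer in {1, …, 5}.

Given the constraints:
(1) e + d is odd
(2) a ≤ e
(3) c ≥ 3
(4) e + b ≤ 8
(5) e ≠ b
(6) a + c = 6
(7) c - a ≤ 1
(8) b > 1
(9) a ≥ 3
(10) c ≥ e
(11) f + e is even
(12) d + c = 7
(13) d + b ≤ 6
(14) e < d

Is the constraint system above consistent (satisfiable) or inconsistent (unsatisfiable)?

Try a = 3, b = 2, c = 3, d = 4, e = 3, f = 3.
Check constraint 4: e + b = 5; constraint 6: a + c = 6; constraint 7: c - a = 0. The remaining constraints are straightforward to verify.

Satisfiable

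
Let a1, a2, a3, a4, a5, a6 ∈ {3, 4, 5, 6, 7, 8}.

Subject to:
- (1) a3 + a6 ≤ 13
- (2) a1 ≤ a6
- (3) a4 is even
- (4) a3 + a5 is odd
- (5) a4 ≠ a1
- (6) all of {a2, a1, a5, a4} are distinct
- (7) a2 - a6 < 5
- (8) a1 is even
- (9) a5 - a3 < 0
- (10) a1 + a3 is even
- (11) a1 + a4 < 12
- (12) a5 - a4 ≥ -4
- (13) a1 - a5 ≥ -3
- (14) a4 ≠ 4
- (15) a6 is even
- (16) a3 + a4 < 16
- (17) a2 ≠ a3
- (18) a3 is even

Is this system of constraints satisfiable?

Satisfiable

Take a1 = 4, a2 = 7, a3 = 8, a4 = 6, a5 = 5, a6 = 4. Then constraint 1: a3 + a6 = 12; constraint 7: a2 - a6 = 3, and every other listed constraint is also met.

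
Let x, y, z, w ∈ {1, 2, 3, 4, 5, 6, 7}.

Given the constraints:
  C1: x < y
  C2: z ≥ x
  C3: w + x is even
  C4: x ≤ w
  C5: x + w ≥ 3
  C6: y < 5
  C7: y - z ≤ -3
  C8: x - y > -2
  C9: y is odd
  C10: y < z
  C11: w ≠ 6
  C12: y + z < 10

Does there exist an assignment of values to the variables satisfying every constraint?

The assignment x = 2, y = 3, z = 6, w = 2 works:
  constraint 5 holds since x + w = 4.
  constraint 7 holds since y - z = -3.
The rest check out directly.

Satisfiable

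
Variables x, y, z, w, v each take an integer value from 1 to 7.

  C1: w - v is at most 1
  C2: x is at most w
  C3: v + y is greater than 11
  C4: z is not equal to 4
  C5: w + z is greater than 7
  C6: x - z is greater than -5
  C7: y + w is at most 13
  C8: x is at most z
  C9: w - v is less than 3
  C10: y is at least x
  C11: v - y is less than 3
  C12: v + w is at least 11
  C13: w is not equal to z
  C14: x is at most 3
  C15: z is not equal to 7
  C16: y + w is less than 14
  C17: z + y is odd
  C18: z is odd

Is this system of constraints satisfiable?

Satisfiable

Try x = 1, y = 6, z = 3, w = 7, v = 7.
Check constraint 1: w - v = 0; constraint 3: v + y = 13. The remaining constraints are straightforward to verify.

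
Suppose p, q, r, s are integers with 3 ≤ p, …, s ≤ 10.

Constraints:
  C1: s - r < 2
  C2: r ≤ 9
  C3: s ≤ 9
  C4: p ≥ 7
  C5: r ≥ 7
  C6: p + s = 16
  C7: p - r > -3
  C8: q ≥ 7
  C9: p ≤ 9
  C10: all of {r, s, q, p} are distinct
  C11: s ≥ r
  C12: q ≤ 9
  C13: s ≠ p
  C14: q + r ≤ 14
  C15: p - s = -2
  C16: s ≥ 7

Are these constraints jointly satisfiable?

Unsatisfiable

Constraints 2, 3, 4, 5, 8, 9, 12, and 16 confine each of r, s, q, p to the 3 values {7, …, 9}.
Constraint 10 requires all 4 of them to be distinct, but only 3 values are available — impossible by the pigeonhole principle.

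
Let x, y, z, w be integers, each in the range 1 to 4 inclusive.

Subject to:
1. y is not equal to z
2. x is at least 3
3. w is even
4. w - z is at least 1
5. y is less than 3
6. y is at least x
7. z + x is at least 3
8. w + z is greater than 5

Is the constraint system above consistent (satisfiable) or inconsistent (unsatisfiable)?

From constraints 2 and 6: y ≥ x and x ≥ 3, so y ≥ 3. From constraint 5: y ≤ 2. But 2 < 3, so no value of y works.

Unsatisfiable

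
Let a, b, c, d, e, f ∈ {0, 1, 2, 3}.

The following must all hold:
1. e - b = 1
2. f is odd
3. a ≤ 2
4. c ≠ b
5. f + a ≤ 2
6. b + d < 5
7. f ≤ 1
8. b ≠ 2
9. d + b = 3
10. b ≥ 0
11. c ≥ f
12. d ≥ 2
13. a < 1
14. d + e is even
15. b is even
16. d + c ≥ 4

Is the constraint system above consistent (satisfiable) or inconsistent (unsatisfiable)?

Take a = 0, b = 0, c = 2, d = 3, e = 1, f = 1. Then constraint 1: e - b = 1; constraint 5: f + a = 1, and every other listed constraint is also met.

Satisfiable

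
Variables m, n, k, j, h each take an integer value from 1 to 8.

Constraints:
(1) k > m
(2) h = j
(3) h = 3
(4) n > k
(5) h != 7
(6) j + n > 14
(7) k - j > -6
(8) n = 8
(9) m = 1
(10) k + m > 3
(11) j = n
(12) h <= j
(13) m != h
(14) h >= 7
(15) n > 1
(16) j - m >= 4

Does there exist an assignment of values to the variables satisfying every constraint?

Unsatisfiable

Constraint 3 fixes h = 3 and constraint 8 fixes n = 8. Constraints 2 and 11 give h = j = n, so h = n. But 3 ≠ 8 — contradiction.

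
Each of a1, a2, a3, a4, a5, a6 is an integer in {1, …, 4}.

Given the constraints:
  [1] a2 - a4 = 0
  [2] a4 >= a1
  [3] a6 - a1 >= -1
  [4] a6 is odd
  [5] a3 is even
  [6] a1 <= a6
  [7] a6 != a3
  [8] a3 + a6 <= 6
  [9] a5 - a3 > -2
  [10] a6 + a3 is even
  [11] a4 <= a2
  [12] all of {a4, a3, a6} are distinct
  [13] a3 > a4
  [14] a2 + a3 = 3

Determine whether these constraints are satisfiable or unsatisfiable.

Unsatisfiable

Constraint 4 makes a6 odd and constraint 5 makes a3 even, so a6 + a3 must be odd. Constraint 10 says a6 + a3 is even — contradiction.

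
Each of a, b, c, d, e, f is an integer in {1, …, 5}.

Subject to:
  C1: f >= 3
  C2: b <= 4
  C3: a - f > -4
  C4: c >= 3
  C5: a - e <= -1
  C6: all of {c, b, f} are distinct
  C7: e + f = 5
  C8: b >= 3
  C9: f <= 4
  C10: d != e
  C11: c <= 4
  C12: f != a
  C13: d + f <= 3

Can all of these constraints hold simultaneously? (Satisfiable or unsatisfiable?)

Constraints 1, 2, 4, 8, 9, and 11 confine each of c, b, f to the 2 values {3, 4}.
Constraint 6 requires all 3 of them to be distinct, but only 2 values are available — impossible by the pigeonhole principle.

Unsatisfiable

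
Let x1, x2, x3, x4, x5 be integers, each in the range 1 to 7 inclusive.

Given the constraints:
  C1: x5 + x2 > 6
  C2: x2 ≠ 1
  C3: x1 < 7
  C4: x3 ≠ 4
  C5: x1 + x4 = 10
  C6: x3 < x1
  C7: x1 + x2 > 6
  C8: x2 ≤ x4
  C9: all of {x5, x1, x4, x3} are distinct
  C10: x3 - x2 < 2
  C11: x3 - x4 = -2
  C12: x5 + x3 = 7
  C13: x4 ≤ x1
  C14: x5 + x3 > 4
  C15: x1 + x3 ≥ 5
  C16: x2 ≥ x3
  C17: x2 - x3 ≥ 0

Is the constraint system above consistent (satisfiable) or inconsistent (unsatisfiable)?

One satisfying assignment is x1 = 6, x2 = 2, x3 = 2, x4 = 4, x5 = 5.
For the less obvious constraints — constraint 1: x5 + x2 = 7; constraint 5: x1 + x4 = 10; constraint 7: x1 + x2 = 8 — and the others hold by inspection.

Satisfiable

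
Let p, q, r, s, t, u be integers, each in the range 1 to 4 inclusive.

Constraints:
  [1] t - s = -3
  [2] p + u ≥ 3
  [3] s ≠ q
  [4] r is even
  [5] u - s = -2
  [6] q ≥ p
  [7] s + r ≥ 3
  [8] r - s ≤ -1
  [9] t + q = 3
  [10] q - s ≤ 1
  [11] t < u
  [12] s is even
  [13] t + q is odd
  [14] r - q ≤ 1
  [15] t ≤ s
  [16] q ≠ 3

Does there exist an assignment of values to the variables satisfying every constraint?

One satisfying assignment is p = 1, q = 2, r = 2, s = 4, t = 1, u = 2.
For the less obvious constraints — constraint 1: t - s = -3; constraint 2: p + u = 3; constraint 5: u - s = -2 — and the others hold by inspection.

Satisfiable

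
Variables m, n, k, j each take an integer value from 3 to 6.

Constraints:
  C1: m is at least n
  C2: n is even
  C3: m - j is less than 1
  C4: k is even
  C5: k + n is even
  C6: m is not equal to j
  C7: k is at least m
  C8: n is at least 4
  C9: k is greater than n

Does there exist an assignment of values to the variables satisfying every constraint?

Satisfiable

Take m = 4, n = 4, k = 6, j = 6. Then constraint 2: n = 4 is even; constraint 3: m - j = -2; constraint 4: k = 6 is even, and every other listed constraint is also met.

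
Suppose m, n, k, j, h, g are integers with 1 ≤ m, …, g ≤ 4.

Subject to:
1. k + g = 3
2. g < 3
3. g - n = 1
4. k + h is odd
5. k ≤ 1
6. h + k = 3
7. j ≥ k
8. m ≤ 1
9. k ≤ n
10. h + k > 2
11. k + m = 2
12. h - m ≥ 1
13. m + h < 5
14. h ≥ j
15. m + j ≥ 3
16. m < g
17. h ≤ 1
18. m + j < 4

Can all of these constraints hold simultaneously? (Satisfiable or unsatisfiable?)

Unsatisfiable

From constraint 17: h ≤ 1. From constraint 5: k ≤ 1. Hence h + k ≤ 2. But constraint 6 requires h + k = 3, and 3 > 2. Contradiction.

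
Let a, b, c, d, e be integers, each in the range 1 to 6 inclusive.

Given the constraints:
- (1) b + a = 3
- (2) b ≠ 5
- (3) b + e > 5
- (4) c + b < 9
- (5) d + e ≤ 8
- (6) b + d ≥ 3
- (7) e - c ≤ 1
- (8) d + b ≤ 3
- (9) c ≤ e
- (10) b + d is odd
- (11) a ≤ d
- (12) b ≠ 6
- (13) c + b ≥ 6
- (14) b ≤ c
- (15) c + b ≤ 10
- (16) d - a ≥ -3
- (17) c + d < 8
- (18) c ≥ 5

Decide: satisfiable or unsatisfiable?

Setting (a, b, c, d, e) = (1, 2, 5, 1, 5) satisfies everything: constraint 1: b + a = 3; constraint 3: b + e = 7; constraint 4: c + b = 7, and the others follow.

Satisfiable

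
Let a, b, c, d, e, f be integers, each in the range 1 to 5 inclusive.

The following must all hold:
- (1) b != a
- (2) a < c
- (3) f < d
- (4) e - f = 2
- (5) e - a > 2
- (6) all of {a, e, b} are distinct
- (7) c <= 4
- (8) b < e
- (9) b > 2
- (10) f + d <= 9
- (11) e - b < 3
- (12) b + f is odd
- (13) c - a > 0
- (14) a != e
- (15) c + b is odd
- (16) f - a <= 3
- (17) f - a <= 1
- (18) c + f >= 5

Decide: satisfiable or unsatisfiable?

Setting (a, b, c, d, e, f) = (2, 4, 3, 4, 5, 3) satisfies everything: constraint 4: e - f = 2; constraint 5: e - a = 3, and the others follow.

Satisfiable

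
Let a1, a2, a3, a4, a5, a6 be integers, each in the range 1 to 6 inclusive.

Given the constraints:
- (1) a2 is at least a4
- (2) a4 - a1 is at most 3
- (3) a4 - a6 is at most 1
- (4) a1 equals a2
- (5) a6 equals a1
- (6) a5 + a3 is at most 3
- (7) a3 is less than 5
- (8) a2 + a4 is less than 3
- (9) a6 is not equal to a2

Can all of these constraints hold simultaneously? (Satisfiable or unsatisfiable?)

Unsatisfiable

From constraints 4 and 5, a6 = a1 = a2, so a6 = a2. But constraint 9 says a6 ≠ a2. Contradiction.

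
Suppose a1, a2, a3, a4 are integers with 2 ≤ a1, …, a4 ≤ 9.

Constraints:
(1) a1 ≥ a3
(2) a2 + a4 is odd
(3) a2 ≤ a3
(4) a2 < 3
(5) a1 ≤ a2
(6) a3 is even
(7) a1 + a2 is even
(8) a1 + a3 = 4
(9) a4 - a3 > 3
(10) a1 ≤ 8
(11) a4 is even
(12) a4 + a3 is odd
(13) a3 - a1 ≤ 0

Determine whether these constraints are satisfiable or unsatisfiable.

Constraint 11 makes a4 even and constraint 6 makes a3 even, so a4 + a3 must be even. Constraint 12 says a4 + a3 is odd — contradiction.

Unsatisfiable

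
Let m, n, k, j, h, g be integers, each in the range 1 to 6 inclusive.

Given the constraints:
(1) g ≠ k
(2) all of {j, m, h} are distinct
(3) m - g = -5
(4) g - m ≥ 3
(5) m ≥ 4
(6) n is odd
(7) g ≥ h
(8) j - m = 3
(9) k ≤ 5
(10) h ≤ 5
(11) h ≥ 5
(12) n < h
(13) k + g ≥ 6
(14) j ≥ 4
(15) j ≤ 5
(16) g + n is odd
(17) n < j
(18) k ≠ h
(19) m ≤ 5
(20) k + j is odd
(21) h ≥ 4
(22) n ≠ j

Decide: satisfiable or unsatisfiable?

Constraints 5, 10, 14, 15, 19, and 21 confine each of j, m, h to the 2 values {4, 5}.
Constraint 2 requires all 3 of them to be distinct, but only 2 values are available — impossible by the pigeonhole principle.

Unsatisfiable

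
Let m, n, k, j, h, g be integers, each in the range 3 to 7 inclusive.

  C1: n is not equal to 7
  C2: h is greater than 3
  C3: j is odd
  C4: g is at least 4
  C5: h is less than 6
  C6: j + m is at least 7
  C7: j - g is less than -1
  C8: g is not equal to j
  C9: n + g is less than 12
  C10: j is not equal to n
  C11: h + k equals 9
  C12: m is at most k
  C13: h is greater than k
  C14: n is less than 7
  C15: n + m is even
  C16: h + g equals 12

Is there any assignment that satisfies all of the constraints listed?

Satisfiable

One satisfying assignment is m = 4, n = 4, k = 4, j = 5, h = 5, g = 7.
For the less obvious constraints — constraint 6: j + m = 9; constraint 7: j - g = -2 — and the others hold by inspection.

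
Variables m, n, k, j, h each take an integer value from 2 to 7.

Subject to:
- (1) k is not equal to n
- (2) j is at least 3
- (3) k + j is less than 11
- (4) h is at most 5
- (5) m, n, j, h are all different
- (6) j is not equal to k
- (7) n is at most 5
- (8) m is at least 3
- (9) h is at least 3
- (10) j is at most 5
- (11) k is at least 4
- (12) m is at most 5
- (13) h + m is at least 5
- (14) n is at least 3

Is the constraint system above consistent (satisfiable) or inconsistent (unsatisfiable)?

Constraints 2, 4, 7, 8, 9, 10, 12, and 14 confine each of m, n, j, h to the 3 values {3, …, 5}.
Constraint 5 requires all 4 of them to be distinct, but only 3 values are available — impossible by the pigeonhole principle.

Unsatisfiable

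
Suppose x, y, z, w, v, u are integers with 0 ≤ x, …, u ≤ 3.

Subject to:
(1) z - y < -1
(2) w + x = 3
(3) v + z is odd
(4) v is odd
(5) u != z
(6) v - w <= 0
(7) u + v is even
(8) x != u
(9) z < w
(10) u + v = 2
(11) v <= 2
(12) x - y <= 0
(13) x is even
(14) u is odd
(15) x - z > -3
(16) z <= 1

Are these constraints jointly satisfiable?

Setting (x, y, z, w, v, u) = (0, 2, 0, 3, 1, 1) satisfies everything: constraint 1: z - y = -2; constraint 2: w + x = 3; constraint 6: v - w = -2, and the others follow.

Satisfiable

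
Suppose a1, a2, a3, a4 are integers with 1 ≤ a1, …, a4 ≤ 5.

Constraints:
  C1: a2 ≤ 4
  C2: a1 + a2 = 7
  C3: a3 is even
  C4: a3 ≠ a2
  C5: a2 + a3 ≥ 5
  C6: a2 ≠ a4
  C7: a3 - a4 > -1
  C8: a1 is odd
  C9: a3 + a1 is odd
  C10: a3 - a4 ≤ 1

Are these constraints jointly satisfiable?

Take a1 = 5, a2 = 2, a3 = 4, a4 = 3. Then constraint 2: a1 + a2 = 7; constraint 5: a2 + a3 = 6; constraint 7: a3 - a4 = 1, and every other listed constraint is also met.

Satisfiable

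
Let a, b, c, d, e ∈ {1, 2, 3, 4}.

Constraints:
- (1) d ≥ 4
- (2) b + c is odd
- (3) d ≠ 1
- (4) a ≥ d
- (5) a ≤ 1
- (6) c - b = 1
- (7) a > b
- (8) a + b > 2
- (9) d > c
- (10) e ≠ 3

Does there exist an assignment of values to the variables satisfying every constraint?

From constraints 1 and 4: a ≥ d and d ≥ 4, so a ≥ 4. From constraint 5: a ≤ 1. But 1 < 4, so no value of a works.

Unsatisfiable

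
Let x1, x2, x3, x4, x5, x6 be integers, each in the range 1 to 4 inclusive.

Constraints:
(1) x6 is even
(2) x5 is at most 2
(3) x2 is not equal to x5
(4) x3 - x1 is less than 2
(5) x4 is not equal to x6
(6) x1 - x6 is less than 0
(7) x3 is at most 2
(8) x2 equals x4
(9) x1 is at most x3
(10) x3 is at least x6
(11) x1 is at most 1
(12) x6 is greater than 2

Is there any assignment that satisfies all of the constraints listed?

From constraint 12: x6 ≥ 3. From constraints 7 and 10: x6 ≤ x3 and x3 ≤ 2, so x6 ≤ 2. But 2 < 3, so no value of x6 works.

Unsatisfiable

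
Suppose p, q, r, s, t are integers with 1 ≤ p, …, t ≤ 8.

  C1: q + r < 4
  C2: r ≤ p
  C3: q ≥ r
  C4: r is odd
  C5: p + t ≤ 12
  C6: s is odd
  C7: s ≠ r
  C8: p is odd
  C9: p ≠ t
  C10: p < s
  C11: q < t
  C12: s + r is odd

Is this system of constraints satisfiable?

Unsatisfiable

Constraint 6 makes s odd and constraint 4 makes r odd, so s + r must be even. Constraint 12 says s + r is odd — contradiction.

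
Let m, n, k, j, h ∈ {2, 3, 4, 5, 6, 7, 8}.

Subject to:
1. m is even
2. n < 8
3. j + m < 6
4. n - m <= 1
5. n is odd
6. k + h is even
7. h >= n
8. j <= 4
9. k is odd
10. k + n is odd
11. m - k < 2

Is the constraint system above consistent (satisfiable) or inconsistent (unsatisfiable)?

Constraint 9 makes k odd and constraint 5 makes n odd, so k + n must be even. Constraint 10 says k + n is odd — contradiction.

Unsatisfiable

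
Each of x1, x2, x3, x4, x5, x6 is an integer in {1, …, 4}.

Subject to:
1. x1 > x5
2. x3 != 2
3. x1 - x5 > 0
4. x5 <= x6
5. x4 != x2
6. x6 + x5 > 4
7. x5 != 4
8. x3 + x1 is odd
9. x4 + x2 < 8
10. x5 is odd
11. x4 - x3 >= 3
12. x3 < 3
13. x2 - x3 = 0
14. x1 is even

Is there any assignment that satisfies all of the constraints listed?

The assignment x1 = 4, x2 = 1, x3 = 1, x4 = 4, x5 = 3, x6 = 4 works:
  constraint 3 holds since x1 - x5 = 1.
  constraint 6 holds since x6 + x5 = 7.
  constraint 9 holds since x4 + x2 = 5.
The rest check out directly.

Satisfiable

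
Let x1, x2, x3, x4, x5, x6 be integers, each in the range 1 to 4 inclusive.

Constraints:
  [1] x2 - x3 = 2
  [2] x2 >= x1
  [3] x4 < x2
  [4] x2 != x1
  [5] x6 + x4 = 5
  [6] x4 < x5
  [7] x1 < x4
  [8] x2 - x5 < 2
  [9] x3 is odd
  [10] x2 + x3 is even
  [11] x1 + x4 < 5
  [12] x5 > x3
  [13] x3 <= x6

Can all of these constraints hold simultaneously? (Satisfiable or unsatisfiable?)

Satisfiable

Try x1 = 1, x2 = 3, x3 = 1, x4 = 2, x5 = 4, x6 = 3.
Check constraint 1: x2 - x3 = 2; constraint 5: x6 + x4 = 5; constraint 8: x2 - x5 = -1. The remaining constraints are straightforward to verify.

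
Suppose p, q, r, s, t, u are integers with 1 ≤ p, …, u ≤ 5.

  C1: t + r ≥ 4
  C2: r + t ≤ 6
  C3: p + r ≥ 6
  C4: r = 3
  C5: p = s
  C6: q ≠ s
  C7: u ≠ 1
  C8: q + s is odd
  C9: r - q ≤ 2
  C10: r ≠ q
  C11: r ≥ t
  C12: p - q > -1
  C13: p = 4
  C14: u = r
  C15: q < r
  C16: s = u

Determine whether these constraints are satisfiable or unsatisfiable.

Unsatisfiable

Constraint 13 fixes p = 4 and constraint 4 fixes r = 3. Constraints 5, 14, and 16 give p = s = u = r, so p = r. But 4 ≠ 3 — contradiction.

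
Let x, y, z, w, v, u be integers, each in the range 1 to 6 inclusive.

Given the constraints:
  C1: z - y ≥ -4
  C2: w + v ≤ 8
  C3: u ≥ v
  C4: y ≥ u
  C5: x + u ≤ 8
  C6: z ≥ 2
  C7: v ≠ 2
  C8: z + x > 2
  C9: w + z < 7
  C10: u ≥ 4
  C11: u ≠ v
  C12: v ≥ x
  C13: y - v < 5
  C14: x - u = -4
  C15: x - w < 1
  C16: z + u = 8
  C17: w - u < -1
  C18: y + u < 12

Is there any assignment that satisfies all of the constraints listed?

Take x = 1, y = 5, z = 3, w = 3, v = 3, u = 5. Then constraint 1: z - y = -2; constraint 2: w + v = 6; constraint 5: x + u = 6, and every other listed constraint is also met.

Satisfiable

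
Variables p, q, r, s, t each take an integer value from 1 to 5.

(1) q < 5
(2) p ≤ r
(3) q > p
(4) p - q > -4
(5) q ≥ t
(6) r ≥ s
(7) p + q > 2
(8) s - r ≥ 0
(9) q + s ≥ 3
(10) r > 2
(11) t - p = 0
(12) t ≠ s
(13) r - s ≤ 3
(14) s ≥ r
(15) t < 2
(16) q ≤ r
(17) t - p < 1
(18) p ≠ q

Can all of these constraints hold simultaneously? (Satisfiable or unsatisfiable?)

Try p = 1, q = 2, r = 4, s = 4, t = 1.
Check constraint 4: p - q = -1; constraint 7: p + q = 3. The remaining constraints are straightforward to verify.

Satisfiable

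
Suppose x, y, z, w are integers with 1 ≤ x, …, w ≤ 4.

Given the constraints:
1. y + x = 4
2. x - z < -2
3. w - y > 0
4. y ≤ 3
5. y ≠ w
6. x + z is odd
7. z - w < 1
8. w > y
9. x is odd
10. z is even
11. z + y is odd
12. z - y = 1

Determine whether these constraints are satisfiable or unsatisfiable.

One satisfying assignment is x = 1, y = 3, z = 4, w = 4.
For the less obvious constraints — constraint 1: y + x = 4; constraint 2: x - z = -3 — and the others hold by inspection.

Satisfiable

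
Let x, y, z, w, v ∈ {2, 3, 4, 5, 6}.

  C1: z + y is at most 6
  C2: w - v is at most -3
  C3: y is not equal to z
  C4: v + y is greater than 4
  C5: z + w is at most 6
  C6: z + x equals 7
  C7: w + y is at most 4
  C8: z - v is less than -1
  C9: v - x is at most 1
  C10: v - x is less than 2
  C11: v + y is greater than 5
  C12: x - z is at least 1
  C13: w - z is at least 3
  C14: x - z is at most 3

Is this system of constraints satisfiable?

Unsatisfiable

Constraints 2, 9, 13, and 14 give z − x ≥ -3, x − v ≥ -1, v − w ≥ 3, w − z ≥ 3.
Adding all 4 inequalities: the left sides telescope to 0, and the right sides sum to (-3) + (-1) + 3 + 3 = 2. So 0 ≥ 2, which is false.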